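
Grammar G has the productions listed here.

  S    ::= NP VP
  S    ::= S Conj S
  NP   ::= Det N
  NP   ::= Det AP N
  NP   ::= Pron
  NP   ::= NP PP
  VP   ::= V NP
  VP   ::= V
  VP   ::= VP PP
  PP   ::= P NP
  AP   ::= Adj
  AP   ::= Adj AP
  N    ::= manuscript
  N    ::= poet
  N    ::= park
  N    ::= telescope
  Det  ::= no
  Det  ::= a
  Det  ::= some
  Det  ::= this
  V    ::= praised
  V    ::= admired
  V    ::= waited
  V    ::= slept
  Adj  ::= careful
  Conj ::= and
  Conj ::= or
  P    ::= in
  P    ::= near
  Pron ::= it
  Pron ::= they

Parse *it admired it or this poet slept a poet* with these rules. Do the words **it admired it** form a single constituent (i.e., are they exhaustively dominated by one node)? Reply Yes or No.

Yes

[S [S [NP [Pron it]] [VP [V admired] [NP [Pron it]]]] [Conj or] [S [NP [Det this] [N poet]] [VP [V slept] [NP [Det a] [N poet]]]]]
The words 'it admired it' are exhaustively dominated by a single S node (built by S → NP VP), so they form a constituent.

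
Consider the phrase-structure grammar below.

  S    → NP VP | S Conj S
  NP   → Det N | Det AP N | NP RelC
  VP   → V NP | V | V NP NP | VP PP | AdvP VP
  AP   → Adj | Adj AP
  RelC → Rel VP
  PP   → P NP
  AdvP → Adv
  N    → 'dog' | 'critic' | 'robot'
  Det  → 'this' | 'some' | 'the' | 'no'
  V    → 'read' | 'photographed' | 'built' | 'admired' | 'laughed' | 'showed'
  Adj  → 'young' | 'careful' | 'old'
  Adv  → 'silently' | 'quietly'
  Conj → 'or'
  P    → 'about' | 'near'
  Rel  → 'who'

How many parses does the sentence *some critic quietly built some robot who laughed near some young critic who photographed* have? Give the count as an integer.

4

Two of the 4 distinct bracketings:
[S [NP [Det some] [N critic]] [VP [VP [AdvP [Adv quietly]] [VP [V built] [NP [NP [Det some] [N robot]] [RelC [Rel who] [VP [V laughed]]]]]] [PP [P near] [NP [NP [Det some] [AP [Adj young]] [N critic]] [RelC [Rel who] [VP [V photographed]]]]]]]
[S [NP [Det some] [N critic]] [VP [AdvP [Adv quietly]] [VP [V built] [NP [NP [Det some] [N robot]] [RelC [Rel who] [VP [VP [V laughed]] [PP [P near] [NP [NP [Det some] [AP [Adj young]] [N critic]] [RelC [Rel who] [VP [V photographed]]]]]]]]]]]
The trees differ in how a recursive rule is bracketed over the same span.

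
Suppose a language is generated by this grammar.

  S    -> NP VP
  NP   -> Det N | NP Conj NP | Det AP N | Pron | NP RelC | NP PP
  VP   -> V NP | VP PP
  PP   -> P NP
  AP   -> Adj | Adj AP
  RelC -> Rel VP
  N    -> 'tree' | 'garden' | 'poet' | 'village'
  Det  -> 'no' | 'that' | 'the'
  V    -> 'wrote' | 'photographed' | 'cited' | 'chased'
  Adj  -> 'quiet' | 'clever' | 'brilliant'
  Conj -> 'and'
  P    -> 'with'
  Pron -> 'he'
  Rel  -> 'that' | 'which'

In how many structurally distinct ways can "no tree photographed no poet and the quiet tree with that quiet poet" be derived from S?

3

Two of the 3 distinct bracketings:
[S [NP [Det no] [N tree]] [VP [V photographed] [NP [NP [Det no] [N poet]] [Conj and] [NP [NP [Det the] [AP [Adj quiet]] [N tree]] [PP [P with] [NP [Det that] [AP [Adj quiet]] [N poet]]]]]]]
[S [NP [Det no] [N tree]] [VP [V photographed] [NP [NP [NP [Det no] [N poet]] [Conj and] [NP [Det the] [AP [Adj quiet]] [N tree]]] [PP [P with] [NP [Det that] [AP [Adj quiet]] [N poet]]]]]]
The trees differ in how a recursive rule is bracketed over the same span.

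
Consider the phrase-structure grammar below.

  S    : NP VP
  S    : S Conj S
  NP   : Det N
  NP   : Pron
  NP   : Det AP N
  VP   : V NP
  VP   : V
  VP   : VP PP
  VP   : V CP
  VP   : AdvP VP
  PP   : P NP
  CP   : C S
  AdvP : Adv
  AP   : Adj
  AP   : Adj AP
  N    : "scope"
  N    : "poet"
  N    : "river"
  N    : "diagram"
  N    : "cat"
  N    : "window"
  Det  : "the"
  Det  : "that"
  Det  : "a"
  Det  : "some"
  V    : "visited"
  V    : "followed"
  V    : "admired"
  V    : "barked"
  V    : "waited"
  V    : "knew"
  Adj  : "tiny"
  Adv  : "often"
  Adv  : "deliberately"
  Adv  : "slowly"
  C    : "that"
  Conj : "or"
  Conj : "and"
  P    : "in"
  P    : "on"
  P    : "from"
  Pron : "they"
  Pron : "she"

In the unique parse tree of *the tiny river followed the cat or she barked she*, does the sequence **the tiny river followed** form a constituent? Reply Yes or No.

No

[S [S [NP [Det the] [AP [Adj tiny]] [N river]] [VP [V followed] [NP [Det the] [N cat]]]] [Conj or] [S [NP [Pron she]] [VP [V barked] [NP [Pron she]]]]]
The smallest constituent containing 'the tiny river followed' is the S spanning 'the tiny river followed the cat'; no single node in the tree dominates exactly the given words.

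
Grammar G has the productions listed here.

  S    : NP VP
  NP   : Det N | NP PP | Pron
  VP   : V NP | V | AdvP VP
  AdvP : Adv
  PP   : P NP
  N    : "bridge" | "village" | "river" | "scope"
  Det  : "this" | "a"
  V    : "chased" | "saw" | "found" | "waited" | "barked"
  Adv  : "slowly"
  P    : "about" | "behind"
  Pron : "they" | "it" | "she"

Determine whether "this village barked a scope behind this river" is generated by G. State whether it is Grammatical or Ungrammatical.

Grammatical

S
  NP
    Det: this
    N: village
  VP
    V: barked
    NP
      NP
        Det: a
        N: scope
      PP
        P: behind
        NP
          Det: this
          N: river
Each bracket corresponds to one application of a listed rule, so the string is derivable from S.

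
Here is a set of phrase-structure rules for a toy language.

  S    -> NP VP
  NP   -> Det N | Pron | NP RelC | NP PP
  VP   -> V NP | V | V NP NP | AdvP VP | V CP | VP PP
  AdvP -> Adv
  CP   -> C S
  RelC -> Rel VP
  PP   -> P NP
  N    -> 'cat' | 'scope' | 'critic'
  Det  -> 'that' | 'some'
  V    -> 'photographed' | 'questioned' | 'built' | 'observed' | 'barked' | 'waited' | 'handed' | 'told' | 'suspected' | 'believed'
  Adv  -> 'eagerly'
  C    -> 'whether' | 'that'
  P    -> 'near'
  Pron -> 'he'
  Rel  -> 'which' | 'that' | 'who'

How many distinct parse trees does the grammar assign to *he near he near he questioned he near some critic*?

Two of the 4 distinct bracketings:
[S [NP [NP [Pron he]] [PP [P near] [NP [NP [Pron he]] [PP [P near] [NP [Pron he]]]]]] [VP [V questioned] [NP [NP [Pron he]] [PP [P near] [NP [Det some] [N critic]]]]]]
[S [NP [NP [Pron he]] [PP [P near] [NP [NP [Pron he]] [PP [P near] [NP [Pron he]]]]]] [VP [VP [V questioned] [NP [Pron he]]] [PP [P near] [NP [Det some] [N critic]]]]]
The difference turns on whether VP → VP PP is used at the relevant span, versus an alternative expansion of VP.

4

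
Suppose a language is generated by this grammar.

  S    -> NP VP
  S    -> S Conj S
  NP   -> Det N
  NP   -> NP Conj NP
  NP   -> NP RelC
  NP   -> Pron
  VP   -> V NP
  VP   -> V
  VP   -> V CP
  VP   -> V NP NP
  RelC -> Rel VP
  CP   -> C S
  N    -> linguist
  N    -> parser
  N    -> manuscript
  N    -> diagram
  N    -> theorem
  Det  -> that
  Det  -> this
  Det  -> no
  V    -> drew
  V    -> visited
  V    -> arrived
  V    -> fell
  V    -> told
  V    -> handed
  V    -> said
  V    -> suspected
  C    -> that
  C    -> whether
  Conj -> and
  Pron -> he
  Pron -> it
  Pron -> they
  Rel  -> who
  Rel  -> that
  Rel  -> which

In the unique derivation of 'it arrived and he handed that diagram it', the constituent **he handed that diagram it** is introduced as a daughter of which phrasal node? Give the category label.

[S [S [NP [Pron it]] [VP [V arrived]]] [Conj and] [S [NP [Pron he]] [VP [V handed] [NP [Det that] [N diagram]] [NP [Pron it]]]]]
The span 'he handed that diagram it' is the S node built by S → NP VP.
Its mother is the S built by S → S Conj S.

S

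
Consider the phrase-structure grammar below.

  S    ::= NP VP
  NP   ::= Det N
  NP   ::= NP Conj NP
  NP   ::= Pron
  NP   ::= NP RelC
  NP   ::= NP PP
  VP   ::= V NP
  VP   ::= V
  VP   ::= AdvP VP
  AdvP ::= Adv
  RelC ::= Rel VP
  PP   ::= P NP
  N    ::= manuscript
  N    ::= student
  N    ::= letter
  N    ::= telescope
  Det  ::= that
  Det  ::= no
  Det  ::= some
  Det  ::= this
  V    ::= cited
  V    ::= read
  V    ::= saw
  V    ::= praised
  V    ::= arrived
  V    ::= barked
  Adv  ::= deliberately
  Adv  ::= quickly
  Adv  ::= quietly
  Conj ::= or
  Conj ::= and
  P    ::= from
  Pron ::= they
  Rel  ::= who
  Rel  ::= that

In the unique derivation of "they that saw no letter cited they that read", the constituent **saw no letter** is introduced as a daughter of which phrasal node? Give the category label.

[S [NP [NP [Pron they]] [RelC [Rel that] [VP [V saw] [NP [Det no] [N letter]]]]] [VP [V cited] [NP [NP [Pron they]] [RelC [Rel that] [VP [V read]]]]]]
The span 'saw no letter' is the VP node built by VP → V NP.
Its mother is the RelC built by RelC → Rel VP.

RelC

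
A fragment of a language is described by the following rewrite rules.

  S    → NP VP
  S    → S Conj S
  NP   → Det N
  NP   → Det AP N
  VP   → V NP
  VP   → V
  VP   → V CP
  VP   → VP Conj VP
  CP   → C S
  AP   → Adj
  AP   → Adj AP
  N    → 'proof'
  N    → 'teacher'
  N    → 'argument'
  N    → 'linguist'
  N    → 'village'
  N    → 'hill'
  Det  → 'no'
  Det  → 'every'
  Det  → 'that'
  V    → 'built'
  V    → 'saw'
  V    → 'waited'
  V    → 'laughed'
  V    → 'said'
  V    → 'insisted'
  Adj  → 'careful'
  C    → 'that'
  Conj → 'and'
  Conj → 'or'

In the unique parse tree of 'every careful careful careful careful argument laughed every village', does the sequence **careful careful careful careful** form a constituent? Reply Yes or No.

Yes

[S [NP [Det every] [AP [Adj careful] [AP [Adj careful] [AP [Adj careful] [AP [Adj careful]]]]] [N argument]] [VP [V laughed] [NP [Det every] [N village]]]]
The words 'careful careful careful careful' are exhaustively dominated by a single AP node (built by AP → Adj AP), so they form a constituent.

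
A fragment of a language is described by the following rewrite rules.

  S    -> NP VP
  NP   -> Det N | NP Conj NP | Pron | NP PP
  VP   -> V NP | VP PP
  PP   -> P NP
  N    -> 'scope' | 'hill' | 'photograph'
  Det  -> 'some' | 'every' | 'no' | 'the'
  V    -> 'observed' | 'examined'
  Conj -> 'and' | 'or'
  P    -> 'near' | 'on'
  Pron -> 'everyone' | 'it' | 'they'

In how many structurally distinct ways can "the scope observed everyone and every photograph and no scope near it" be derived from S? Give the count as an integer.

Two of the 7 distinct bracketings:
[S [NP [Det the] [N scope]] [VP [V observed] [NP [NP [Pron everyone]] [Conj and] [NP [NP [Det every] [N photograph]] [Conj and] [NP [NP [Det no] [N scope]] [PP [P near] [NP [Pron it]]]]]]]]
[S [NP [Det the] [N scope]] [VP [V observed] [NP [NP [Pron everyone]] [Conj and] [NP [NP [NP [Det every] [N photograph]] [Conj and] [NP [Det no] [N scope]]] [PP [P near] [NP [Pron it]]]]]]]
The trees differ in how a recursive rule is bracketed over the same span.

7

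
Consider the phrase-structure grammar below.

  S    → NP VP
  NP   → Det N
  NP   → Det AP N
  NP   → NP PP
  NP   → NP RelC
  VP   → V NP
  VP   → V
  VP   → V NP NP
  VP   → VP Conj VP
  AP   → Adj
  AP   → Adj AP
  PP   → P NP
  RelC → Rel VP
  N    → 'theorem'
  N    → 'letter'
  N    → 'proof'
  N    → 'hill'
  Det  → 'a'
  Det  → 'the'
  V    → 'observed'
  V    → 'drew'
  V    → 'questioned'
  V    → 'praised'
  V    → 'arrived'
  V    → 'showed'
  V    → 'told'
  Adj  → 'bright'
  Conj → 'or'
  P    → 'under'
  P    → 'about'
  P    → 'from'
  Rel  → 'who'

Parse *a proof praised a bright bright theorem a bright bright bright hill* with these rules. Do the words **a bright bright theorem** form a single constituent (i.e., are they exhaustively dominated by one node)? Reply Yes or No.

[S [NP [Det a] [N proof]] [VP [V praised] [NP [Det a] [AP [Adj bright] [AP [Adj bright]]] [N theorem]] [NP [Det a] [AP [Adj bright] [AP [Adj bright] [AP [Adj bright]]]] [N hill]]]]
The words 'a bright bright theorem' are exhaustively dominated by a single NP node (built by NP → Det AP N), so they form a constituent.

Yes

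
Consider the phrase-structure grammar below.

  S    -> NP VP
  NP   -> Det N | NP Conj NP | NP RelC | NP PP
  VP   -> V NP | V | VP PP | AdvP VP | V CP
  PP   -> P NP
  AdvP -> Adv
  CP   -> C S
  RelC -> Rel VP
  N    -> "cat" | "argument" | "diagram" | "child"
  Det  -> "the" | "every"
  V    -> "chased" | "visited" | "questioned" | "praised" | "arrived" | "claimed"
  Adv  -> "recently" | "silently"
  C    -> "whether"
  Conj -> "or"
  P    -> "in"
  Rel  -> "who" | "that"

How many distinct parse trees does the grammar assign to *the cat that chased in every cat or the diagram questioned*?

4

Two of the 4 distinct bracketings:
[S [NP [NP [NP [Det the] [N cat]] [RelC [Rel that] [VP [VP [V chased]] [PP [P in] [NP [Det every] [N cat]]]]]] [Conj or] [NP [Det the] [N diagram]]] [VP [V questioned]]]
[S [NP [NP [NP [NP [Det the] [N cat]] [RelC [Rel that] [VP [V chased]]]] [PP [P in] [NP [Det every] [N cat]]]] [Conj or] [NP [Det the] [N diagram]]] [VP [V questioned]]]
The difference turns on whether NP → NP PP is used at the relevant span, versus an alternative expansion of NP.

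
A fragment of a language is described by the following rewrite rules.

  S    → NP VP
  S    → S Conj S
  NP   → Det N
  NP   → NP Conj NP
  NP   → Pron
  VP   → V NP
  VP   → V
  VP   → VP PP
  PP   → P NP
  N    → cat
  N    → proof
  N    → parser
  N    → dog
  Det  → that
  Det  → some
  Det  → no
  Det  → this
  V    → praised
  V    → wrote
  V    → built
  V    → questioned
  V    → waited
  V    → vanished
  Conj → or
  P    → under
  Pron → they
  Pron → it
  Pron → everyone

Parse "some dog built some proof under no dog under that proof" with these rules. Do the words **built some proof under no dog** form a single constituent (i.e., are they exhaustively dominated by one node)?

[S [NP [Det some] [N dog]] [VP [VP [VP [V built] [NP [Det some] [N proof]]] [PP [P under] [NP [Det no] [N dog]]]] [PP [P under] [NP [Det that] [N proof]]]]]
The words 'built some proof under no dog' are exhaustively dominated by a single VP node (built by VP → VP PP), so they form a constituent.

Yes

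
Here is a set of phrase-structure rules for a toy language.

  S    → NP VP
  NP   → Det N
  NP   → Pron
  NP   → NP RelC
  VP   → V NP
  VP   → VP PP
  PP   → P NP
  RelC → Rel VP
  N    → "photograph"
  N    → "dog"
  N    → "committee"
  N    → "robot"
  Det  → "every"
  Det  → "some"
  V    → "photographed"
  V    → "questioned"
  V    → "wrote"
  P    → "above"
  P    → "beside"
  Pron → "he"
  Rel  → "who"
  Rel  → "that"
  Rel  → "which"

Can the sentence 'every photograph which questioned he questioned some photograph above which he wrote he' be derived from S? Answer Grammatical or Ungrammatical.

Ungrammatical

A P word can never sit immediately before a Rel word in any string this grammar generates, so the substring 'above which' rules out a derivation.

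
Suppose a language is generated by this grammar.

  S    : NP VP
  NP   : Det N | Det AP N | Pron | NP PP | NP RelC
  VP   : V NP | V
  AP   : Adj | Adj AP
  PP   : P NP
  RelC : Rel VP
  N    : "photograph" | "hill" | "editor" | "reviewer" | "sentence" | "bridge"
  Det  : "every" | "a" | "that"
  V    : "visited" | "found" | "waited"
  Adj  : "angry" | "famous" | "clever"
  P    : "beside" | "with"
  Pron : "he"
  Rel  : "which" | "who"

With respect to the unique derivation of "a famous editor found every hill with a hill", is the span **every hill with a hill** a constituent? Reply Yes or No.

[S [NP [Det a] [AP [Adj famous]] [N editor]] [VP [V found] [NP [NP [Det every] [N hill]] [PP [P with] [NP [Det a] [N hill]]]]]]
The words 'every hill with a hill' are exhaustively dominated by a single NP node (built by NP → NP PP), so they form a constituent.

Yes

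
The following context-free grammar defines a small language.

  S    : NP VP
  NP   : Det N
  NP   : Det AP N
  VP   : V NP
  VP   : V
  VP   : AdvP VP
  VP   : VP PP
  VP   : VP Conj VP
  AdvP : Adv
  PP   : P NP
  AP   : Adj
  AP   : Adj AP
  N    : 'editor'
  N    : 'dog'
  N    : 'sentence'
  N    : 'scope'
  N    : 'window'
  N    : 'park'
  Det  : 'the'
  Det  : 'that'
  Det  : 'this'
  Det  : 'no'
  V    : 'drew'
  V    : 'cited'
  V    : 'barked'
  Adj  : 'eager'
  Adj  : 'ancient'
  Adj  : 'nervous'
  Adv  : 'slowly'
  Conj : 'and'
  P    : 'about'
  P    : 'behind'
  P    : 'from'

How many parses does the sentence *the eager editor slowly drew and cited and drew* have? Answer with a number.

5

Two of the 5 distinct bracketings:
[S [NP [Det the] [AP [Adj eager]] [N editor]] [VP [AdvP [Adv slowly]] [VP [VP [V drew]] [Conj and] [VP [VP [V cited]] [Conj and] [VP [V drew]]]]]]
[S [NP [Det the] [AP [Adj eager]] [N editor]] [VP [AdvP [Adv slowly]] [VP [VP [VP [V drew]] [Conj and] [VP [V cited]]] [Conj and] [VP [V drew]]]]]
The trees differ in how a recursive rule is bracketed over the same span.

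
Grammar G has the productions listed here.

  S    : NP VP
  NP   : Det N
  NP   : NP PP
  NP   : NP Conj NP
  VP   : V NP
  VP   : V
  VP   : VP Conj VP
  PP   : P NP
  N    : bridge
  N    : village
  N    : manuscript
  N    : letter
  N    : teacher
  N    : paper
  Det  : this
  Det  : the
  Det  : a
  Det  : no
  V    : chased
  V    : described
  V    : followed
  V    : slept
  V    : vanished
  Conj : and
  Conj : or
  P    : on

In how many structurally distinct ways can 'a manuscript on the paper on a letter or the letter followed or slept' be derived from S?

5

Two of the 5 distinct bracketings:
[S [NP [NP [Det a] [N manuscript]] [PP [P on] [NP [NP [Det the] [N paper]] [PP [P on] [NP [NP [Det a] [N letter]] [Conj or] [NP [Det the] [N letter]]]]]]] [VP [VP [V followed]] [Conj or] [VP [V slept]]]]
[S [NP [NP [Det a] [N manuscript]] [PP [P on] [NP [NP [NP [Det the] [N paper]] [PP [P on] [NP [Det a] [N letter]]]] [Conj or] [NP [Det the] [N letter]]]]] [VP [VP [V followed]] [Conj or] [VP [V slept]]]]
The trees differ in how a recursive rule is bracketed over the same span.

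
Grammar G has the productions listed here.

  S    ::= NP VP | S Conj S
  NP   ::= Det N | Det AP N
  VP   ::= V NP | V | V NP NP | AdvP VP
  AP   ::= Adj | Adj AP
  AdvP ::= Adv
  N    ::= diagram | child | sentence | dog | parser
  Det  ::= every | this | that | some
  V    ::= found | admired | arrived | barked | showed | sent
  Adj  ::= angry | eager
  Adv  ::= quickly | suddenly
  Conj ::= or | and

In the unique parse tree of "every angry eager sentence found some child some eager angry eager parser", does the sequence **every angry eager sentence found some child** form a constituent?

No

[S [NP [Det every] [AP [Adj angry] [AP [Adj eager]]] [N sentence]] [VP [V found] [NP [Det some] [N child]] [NP [Det some] [AP [Adj eager] [AP [Adj angry] [AP [Adj eager]]]] [N parser]]]]
The smallest constituent containing 'every angry eager sentence found some child' is the S spanning 'every angry eager sentence found some child some eager angry eager parser'; no single node in the tree dominates exactly the given words.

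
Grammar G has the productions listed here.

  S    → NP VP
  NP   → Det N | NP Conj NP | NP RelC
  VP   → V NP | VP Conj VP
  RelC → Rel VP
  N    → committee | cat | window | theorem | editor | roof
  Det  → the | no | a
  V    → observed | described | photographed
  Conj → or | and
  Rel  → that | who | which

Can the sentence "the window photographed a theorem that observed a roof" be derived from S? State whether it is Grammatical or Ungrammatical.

[S [NP [Det the] [N window]] [VP [V photographed] [NP [NP [Det a] [N theorem]] [RelC [Rel that] [VP [V observed] [NP [Det a] [N roof]]]]]]]
The bracketing above is licensed at every node by one of the given productions, with S at the root.

Grammatical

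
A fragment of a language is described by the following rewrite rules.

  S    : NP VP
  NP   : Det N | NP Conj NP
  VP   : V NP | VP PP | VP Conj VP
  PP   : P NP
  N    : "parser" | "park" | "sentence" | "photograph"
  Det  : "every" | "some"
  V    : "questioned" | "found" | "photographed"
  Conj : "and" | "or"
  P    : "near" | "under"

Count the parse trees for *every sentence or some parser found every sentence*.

1

[S [NP [NP [Det every] [N sentence]] [Conj or] [NP [Det some] [N parser]]] [VP [V found] [NP [Det every] [N sentence]]]]
No rule offers an alternative attachment or grouping for any span, so this is the only derivation.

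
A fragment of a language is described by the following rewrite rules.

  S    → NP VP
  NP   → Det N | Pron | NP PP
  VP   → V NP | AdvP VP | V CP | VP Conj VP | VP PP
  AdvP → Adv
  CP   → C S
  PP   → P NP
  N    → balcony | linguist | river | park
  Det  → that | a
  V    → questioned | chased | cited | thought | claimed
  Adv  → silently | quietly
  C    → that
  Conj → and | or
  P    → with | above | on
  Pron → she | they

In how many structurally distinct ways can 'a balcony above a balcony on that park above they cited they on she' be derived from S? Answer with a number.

10

Two of the 10 distinct bracketings:
[S [NP [NP [Det a] [N balcony]] [PP [P above] [NP [NP [Det a] [N balcony]] [PP [P on] [NP [NP [Det that] [N park]] [PP [P above] [NP [Pron they]]]]]]]] [VP [V cited] [NP [NP [Pron they]] [PP [P on] [NP [Pron she]]]]]]
[S [NP [NP [Det a] [N balcony]] [PP [P above] [NP [NP [Det a] [N balcony]] [PP [P on] [NP [NP [Det that] [N park]] [PP [P above] [NP [Pron they]]]]]]]] [VP [VP [V cited] [NP [Pron they]]] [PP [P on] [NP [Pron she]]]]]
The difference turns on whether VP → VP PP is used at the relevant span, versus an alternative expansion of VP.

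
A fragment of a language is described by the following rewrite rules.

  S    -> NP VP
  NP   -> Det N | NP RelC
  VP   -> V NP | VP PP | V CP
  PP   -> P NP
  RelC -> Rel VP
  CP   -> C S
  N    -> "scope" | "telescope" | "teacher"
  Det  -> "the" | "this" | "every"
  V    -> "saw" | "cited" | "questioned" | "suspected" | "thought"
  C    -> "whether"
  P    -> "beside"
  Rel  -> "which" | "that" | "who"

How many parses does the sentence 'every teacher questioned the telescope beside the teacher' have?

[S [NP [Det every] [N teacher]] [VP [VP [V questioned] [NP [Det the] [N telescope]]] [PP [P beside] [NP [Det the] [N teacher]]]]]
No rule offers an alternative attachment or grouping for any span, so this is the only derivation.

1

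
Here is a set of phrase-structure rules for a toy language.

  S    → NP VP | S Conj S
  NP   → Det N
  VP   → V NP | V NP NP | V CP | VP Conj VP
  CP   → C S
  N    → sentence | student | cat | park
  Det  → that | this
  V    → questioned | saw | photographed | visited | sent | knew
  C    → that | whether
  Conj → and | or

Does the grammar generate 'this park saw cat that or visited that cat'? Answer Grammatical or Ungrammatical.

A V word can never sit immediately before an N word in any string this grammar generates, so the substring 'saw cat' rules out a derivation.

Ungrammatical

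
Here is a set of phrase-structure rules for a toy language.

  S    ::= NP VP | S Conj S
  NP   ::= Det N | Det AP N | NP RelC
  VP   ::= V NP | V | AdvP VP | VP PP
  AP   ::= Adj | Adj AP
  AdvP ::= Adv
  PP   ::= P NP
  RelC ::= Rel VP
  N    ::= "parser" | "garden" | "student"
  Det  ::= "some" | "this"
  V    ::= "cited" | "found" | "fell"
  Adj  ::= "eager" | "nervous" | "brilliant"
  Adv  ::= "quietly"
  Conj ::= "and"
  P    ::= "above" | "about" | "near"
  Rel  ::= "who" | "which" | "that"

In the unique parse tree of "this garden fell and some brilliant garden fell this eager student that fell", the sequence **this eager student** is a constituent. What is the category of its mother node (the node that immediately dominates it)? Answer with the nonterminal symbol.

[S [S [NP [Det this] [N garden]] [VP [V fell]]] [Conj and] [S [NP [Det some] [AP [Adj brilliant]] [N garden]] [VP [V fell] [NP [NP [Det this] [AP [Adj eager]] [N student]] [RelC [Rel that] [VP [V fell]]]]]]]
The span 'this eager student' is the NP node built by NP → Det AP N.
Its mother is the NP built by NP → NP RelC.

NP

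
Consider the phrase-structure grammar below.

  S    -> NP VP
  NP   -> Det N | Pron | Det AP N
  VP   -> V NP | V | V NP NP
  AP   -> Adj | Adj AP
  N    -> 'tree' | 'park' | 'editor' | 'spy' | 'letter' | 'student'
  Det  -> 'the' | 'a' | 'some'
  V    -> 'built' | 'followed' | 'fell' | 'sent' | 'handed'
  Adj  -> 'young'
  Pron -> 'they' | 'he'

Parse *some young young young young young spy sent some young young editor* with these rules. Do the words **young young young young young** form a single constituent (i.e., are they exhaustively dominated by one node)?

Yes

[S [NP [Det some] [AP [Adj young] [AP [Adj young] [AP [Adj young] [AP [Adj young] [AP [Adj young]]]]]] [N spy]] [VP [V sent] [NP [Det some] [AP [Adj young] [AP [Adj young]]] [N editor]]]]
The words 'young young young young young' are exhaustively dominated by a single AP node (built by AP → Adj AP), so they form a constituent.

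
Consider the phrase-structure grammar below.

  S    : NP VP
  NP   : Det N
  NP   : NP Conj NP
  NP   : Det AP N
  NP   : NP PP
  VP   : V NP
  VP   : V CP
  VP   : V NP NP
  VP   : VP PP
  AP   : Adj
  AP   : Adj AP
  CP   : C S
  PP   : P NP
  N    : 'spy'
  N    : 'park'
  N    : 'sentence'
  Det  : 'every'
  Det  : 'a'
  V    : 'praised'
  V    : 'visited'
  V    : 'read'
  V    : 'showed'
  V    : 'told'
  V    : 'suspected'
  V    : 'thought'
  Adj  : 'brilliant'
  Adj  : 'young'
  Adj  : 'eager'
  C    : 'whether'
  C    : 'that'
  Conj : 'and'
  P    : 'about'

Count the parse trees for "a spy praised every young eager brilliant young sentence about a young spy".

The two bracketings:
[S [NP [Det a] [N spy]] [VP [V praised] [NP [NP [Det every] [AP [Adj young] [AP [Adj eager] [AP [Adj brilliant] [AP [Adj young]]]]] [N sentence]] [PP [P about] [NP [Det a] [AP [Adj young]] [N spy]]]]]]
[S [NP [Det a] [N spy]] [VP [VP [V praised] [NP [Det every] [AP [Adj young] [AP [Adj eager] [AP [Adj brilliant] [AP [Adj young]]]]] [N sentence]]] [PP [P about] [NP [Det a] [AP [Adj young]] [N spy]]]]]
The difference turns on whether NP → NP PP is used at the relevant span, versus an alternative expansion of NP.

2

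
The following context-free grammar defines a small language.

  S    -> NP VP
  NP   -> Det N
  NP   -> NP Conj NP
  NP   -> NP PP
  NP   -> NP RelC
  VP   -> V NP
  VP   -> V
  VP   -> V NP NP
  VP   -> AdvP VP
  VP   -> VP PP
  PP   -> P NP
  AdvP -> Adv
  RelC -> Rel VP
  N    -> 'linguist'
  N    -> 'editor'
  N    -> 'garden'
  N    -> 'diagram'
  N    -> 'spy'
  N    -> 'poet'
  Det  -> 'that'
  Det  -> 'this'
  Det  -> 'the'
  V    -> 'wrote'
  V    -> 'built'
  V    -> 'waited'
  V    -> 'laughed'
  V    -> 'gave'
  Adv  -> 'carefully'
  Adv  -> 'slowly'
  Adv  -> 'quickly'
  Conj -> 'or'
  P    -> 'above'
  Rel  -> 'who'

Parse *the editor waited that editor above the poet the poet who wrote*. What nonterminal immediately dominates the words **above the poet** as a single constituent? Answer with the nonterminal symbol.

PP

S
  NP
    Det: the
    N: editor
  VP
    V: waited
    NP
      NP
        Det: that
        N: editor
      PP
        P: above
        NP
          Det: the
          N: poet
    NP
      NP
        Det: the
        N: poet
      RelC
        Rel: who
        VP
          V: wrote
The span 'above the poet' is the PP node built by PP → P NP.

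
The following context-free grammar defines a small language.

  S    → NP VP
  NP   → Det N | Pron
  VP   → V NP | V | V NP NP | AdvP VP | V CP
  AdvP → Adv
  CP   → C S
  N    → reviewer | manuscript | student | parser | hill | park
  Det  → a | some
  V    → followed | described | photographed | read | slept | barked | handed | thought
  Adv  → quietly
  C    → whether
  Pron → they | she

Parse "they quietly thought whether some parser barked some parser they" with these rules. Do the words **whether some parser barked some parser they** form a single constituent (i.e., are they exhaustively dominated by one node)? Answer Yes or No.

Yes

[S [NP [Pron they]] [VP [AdvP [Adv quietly]] [VP [V thought] [CP [C whether] [S [NP [Det some] [N parser]] [VP [V barked] [NP [Det some] [N parser]] [NP [Pron they]]]]]]]]
The words 'whether some parser barked some parser they' are exhaustively dominated by a single CP node (built by CP → C S), so they form a constituent.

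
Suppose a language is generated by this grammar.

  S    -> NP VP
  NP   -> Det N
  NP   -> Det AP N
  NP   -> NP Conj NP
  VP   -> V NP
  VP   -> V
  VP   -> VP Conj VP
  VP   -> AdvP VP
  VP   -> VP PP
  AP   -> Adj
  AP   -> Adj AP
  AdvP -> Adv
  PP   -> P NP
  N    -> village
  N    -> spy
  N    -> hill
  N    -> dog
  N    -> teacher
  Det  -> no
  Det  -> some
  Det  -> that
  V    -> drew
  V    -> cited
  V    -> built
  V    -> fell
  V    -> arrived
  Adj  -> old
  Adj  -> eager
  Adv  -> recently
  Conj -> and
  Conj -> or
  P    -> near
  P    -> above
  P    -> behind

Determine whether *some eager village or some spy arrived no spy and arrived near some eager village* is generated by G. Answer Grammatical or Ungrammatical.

[S [NP [NP [Det some] [AP [Adj eager]] [N village]] [Conj or] [NP [Det some] [N spy]]] [VP [VP [V arrived] [NP [Det no] [N spy]]] [Conj and] [VP [VP [V arrived]] [PP [P near] [NP [Det some] [AP [Adj eager]] [N village]]]]]]
The bracketing above is licensed at every node by one of the given productions, with S at the root.

Grammatical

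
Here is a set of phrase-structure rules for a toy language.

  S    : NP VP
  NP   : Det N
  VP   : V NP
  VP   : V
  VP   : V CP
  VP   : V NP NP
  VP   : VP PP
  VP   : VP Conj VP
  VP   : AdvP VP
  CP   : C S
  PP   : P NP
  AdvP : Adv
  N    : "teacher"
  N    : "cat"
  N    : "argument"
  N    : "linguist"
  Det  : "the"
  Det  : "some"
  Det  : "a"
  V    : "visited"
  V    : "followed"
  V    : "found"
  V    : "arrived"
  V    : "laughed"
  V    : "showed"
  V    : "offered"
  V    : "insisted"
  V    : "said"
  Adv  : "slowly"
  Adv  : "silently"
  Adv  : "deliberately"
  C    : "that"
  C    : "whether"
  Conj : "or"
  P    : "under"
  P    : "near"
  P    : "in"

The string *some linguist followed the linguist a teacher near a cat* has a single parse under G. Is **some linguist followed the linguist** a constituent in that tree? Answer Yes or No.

No

[S [NP [Det some] [N linguist]] [VP [VP [V followed] [NP [Det the] [N linguist]] [NP [Det a] [N teacher]]] [PP [P near] [NP [Det a] [N cat]]]]]
The smallest constituent containing 'some linguist followed the linguist' is the S spanning 'some linguist followed the linguist a teacher near a cat'; no single node in the tree dominates exactly the given words.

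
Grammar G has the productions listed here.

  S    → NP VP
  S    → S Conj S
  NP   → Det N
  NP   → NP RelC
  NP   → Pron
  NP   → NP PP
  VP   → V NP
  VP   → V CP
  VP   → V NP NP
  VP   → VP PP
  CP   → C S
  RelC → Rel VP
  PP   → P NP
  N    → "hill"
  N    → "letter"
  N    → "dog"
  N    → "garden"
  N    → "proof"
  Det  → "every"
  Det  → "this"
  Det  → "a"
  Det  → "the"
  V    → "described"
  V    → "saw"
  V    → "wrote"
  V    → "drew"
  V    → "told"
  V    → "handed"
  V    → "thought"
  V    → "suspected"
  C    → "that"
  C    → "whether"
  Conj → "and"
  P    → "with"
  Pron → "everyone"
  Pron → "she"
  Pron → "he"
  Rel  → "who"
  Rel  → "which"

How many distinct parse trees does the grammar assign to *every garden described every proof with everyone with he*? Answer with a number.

Two of the 5 distinct bracketings:
[S [NP [Det every] [N garden]] [VP [V described] [NP [NP [Det every] [N proof]] [PP [P with] [NP [NP [Pron everyone]] [PP [P with] [NP [Pron he]]]]]]]]
[S [NP [Det every] [N garden]] [VP [V described] [NP [NP [NP [Det every] [N proof]] [PP [P with] [NP [Pron everyone]]]] [PP [P with] [NP [Pron he]]]]]]
The trees differ in how a recursive rule is bracketed over the same span.

5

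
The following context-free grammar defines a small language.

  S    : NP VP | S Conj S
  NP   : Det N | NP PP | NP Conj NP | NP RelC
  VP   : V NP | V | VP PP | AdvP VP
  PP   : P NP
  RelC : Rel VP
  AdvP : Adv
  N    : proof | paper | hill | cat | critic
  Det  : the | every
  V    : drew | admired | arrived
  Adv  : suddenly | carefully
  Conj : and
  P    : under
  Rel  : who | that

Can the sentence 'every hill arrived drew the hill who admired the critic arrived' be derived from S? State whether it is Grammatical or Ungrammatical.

For S → NP VP, the only prefix that parses as NP is 'every hill', but the remainder 'arrived drew the hill who admired the critic arrived' is not a VP under these rules. The alternative S rule S → S Conj S likewise has no satisfying split.

Ungrammatical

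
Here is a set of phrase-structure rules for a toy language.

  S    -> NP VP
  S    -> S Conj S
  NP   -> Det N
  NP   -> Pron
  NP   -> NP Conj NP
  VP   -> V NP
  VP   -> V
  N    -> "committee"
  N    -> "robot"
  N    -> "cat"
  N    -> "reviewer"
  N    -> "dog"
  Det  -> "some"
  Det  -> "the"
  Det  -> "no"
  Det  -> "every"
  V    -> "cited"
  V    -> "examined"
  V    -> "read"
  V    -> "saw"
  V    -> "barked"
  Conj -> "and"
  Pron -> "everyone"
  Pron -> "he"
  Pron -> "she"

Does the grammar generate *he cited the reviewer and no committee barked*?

Grammatical

S
  S
    NP
      Pron: he
    VP
      V: cited
      NP
        Det: the
        N: reviewer
  Conj: and
  S
    NP
      Det: no
      N: committee
    VP
      V: barked
Every word is introduced by a lexical rule and the phrasal rules combine the resulting categories into a single S.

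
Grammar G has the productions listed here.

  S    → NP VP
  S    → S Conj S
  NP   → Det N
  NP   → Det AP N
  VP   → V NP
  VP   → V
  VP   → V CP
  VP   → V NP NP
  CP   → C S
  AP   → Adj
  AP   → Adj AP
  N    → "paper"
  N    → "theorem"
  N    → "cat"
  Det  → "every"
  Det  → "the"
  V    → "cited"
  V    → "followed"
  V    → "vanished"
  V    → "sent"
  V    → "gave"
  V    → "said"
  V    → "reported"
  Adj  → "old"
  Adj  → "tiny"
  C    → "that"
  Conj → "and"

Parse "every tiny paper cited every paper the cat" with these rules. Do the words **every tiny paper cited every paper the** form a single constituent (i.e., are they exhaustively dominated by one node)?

[S [NP [Det every] [AP [Adj tiny]] [N paper]] [VP [V cited] [NP [Det every] [N paper]] [NP [Det the] [N cat]]]]
The smallest constituent containing 'every tiny paper cited every paper the' is the S spanning 'every tiny paper cited every paper the cat'; no single node in the tree dominates exactly the given words.

No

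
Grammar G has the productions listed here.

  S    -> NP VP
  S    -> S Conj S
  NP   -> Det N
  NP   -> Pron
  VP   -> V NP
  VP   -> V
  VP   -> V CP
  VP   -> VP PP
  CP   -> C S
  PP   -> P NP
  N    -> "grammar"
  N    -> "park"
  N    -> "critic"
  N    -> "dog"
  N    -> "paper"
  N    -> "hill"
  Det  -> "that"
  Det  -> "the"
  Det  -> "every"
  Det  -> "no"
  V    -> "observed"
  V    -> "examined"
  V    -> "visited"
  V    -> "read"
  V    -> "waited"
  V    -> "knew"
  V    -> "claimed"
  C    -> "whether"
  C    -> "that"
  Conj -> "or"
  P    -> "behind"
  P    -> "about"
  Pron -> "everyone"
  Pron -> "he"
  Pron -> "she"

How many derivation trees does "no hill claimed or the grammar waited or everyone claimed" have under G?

2

The two bracketings:
[S [S [NP [Det no] [N hill]] [VP [V claimed]]] [Conj or] [S [S [NP [Det the] [N grammar]] [VP [V waited]]] [Conj or] [S [NP [Pron everyone]] [VP [V claimed]]]]]
[S [S [S [NP [Det no] [N hill]] [VP [V claimed]]] [Conj or] [S [NP [Det the] [N grammar]] [VP [V waited]]]] [Conj or] [S [NP [Pron everyone]] [VP [V claimed]]]]
The trees differ in how a recursive rule is bracketed over the same span.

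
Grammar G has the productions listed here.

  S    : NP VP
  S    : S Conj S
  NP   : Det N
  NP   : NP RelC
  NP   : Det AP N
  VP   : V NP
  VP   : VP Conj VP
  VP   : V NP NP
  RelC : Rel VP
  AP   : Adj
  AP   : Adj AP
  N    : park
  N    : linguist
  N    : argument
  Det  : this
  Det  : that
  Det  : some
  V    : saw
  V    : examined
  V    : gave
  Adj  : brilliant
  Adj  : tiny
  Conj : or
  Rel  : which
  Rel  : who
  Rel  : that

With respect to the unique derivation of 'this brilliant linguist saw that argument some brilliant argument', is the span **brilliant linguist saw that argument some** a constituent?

No

[S [NP [Det this] [AP [Adj brilliant]] [N linguist]] [VP [V saw] [NP [Det that] [N argument]] [NP [Det some] [AP [Adj brilliant]] [N argument]]]]
The smallest constituent containing 'brilliant linguist saw that argument some' is the S spanning 'this brilliant linguist saw that argument some brilliant argument'; no single node in the tree dominates exactly the given words.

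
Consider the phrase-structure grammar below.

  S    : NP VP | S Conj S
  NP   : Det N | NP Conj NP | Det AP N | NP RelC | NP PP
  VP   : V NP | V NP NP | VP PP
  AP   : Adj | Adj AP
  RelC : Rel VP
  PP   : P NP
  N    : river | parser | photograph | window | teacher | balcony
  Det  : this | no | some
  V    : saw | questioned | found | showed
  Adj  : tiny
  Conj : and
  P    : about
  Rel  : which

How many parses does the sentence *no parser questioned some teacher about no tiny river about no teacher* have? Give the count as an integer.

Two of the 5 distinct bracketings:
[S [NP [Det no] [N parser]] [VP [V questioned] [NP [NP [Det some] [N teacher]] [PP [P about] [NP [NP [Det no] [AP [Adj tiny]] [N river]] [PP [P about] [NP [Det no] [N teacher]]]]]]]]
[S [NP [Det no] [N parser]] [VP [V questioned] [NP [NP [NP [Det some] [N teacher]] [PP [P about] [NP [Det no] [AP [Adj tiny]] [N river]]]] [PP [P about] [NP [Det no] [N teacher]]]]]]
The trees differ in how a recursive rule is bracketed over the same span.

5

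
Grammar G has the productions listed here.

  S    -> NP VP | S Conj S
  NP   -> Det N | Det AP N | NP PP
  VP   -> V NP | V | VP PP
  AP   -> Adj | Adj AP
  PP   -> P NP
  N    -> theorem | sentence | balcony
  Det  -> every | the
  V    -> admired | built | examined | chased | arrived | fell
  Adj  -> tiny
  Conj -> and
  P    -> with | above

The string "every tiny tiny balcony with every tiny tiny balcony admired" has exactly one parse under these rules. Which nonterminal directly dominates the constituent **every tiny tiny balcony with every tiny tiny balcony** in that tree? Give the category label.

S

[S [NP [NP [Det every] [AP [Adj tiny] [AP [Adj tiny]]] [N balcony]] [PP [P with] [NP [Det every] [AP [Adj tiny] [AP [Adj tiny]]] [N balcony]]]] [VP [V admired]]]
The span 'every tiny tiny balcony with every tiny tiny balcony' is the NP node built by NP → NP PP.
Its mother is the S built by S → NP VP.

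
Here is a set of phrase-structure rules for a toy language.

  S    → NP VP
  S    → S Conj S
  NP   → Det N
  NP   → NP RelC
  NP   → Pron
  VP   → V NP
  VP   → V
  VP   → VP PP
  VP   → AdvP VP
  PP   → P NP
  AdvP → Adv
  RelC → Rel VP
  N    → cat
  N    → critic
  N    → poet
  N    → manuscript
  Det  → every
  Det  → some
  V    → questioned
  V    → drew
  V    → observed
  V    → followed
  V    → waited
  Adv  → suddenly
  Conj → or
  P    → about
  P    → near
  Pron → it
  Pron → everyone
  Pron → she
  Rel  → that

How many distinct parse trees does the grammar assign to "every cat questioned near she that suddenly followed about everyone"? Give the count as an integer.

3

Two of the 3 distinct bracketings:
[S [NP [Det every] [N cat]] [VP [VP [V questioned]] [PP [P near] [NP [NP [Pron she]] [RelC [Rel that] [VP [VP [AdvP [Adv suddenly]] [VP [V followed]]] [PP [P about] [NP [Pron everyone]]]]]]]]]
[S [NP [Det every] [N cat]] [VP [VP [V questioned]] [PP [P near] [NP [NP [Pron she]] [RelC [Rel that] [VP [AdvP [Adv suddenly]] [VP [VP [V followed]] [PP [P about] [NP [Pron everyone]]]]]]]]]]
The trees differ in how a recursive rule is bracketed over the same span.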